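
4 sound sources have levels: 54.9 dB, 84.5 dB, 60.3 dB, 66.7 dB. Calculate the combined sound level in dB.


Formula: L_total = 10 * log10( sum(10^(Li/10)) )
  Source 1: 10^(54.9/10) = 309029.5433
  Source 2: 10^(84.5/10) = 281838293.1264
  Source 3: 10^(60.3/10) = 1071519.3052
  Source 4: 10^(66.7/10) = 4677351.4129
Sum of linear values = 287896193.3878
L_total = 10 * log10(287896193.3878) = 84.59

84.59 dB


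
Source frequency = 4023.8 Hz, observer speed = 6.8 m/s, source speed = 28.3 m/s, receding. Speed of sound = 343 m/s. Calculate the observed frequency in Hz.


Given values:
  f_s = 4023.8 Hz, v_o = 6.8 m/s, v_s = 28.3 m/s
  Direction: receding
Formula: f_o = f_s * (c - v_o) / (c + v_s)
Numerator: c - v_o = 343 - 6.8 = 336.2
Denominator: c + v_s = 343 + 28.3 = 371.3
f_o = 4023.8 * 336.2 / 371.3 = 3643.42

3643.42 Hz


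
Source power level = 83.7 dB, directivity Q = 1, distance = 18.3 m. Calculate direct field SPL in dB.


Given values:
  Lw = 83.7 dB, Q = 1, r = 18.3 m
Formula: SPL = Lw + 10 * log10(Q / (4 * pi * r^2))
Compute 4 * pi * r^2 = 4 * pi * 18.3^2 = 4208.3519
Compute Q / denom = 1 / 4208.3519 = 0.00023762
Compute 10 * log10(0.00023762) = -36.2412
SPL = 83.7 + (-36.2412) = 47.46

47.46 dB


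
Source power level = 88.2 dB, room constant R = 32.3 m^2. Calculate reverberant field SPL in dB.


Given values:
  Lw = 88.2 dB, R = 32.3 m^2
Formula: SPL = Lw + 10 * log10(4 / R)
Compute 4 / R = 4 / 32.3 = 0.123839
Compute 10 * log10(0.123839) = -9.0714
SPL = 88.2 + (-9.0714) = 79.13

79.13 dB


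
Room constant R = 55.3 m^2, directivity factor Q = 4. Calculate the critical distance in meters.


Given values:
  R = 55.3 m^2, Q = 4
Formula: d_c = 0.141 * sqrt(Q * R)
Compute Q * R = 4 * 55.3 = 221.2
Compute sqrt(221.2) = 14.8728
d_c = 0.141 * 14.8728 = 2.097

2.097 m


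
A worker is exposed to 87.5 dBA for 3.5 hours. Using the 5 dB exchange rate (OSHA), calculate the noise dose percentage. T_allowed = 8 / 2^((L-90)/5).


Given values:
  L = 87.5 dBA, T = 3.5 hours
Formula: T_allowed = 8 / 2^((L - 90) / 5)
Compute exponent: (87.5 - 90) / 5 = -0.5
Compute 2^(-0.5) = 0.707107
T_allowed = 8 / 0.707107 = 11.313705 hours
Dose = (T / T_allowed) * 100
Dose = (3.5 / 11.313705) * 100 = 30.94

30.94 %


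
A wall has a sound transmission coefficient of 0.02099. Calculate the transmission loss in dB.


Given values:
  tau = 0.02099
Formula: TL = 10 * log10(1 / tau)
Compute 1 / tau = 1 / 0.02099 = 47.6417
Compute log10(47.6417) = 1.677987
TL = 10 * 1.677987 = 16.78

16.78 dB


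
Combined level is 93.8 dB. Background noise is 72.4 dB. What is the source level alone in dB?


Given values:
  L_total = 93.8 dB, L_bg = 72.4 dB
Formula: L_source = 10 * log10(10^(L_total/10) - 10^(L_bg/10))
Convert to linear:
  10^(93.8/10) = 2398832919.0195
  10^(72.4/10) = 17378008.2875
Difference: 2398832919.0195 - 17378008.2875 = 2381454910.732
L_source = 10 * log10(2381454910.732) = 93.77

93.77 dB


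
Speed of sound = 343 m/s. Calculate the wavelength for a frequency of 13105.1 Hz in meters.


Given values:
  c = 343 m/s, f = 13105.1 Hz
Formula: lambda = c / f
lambda = 343 / 13105.1
lambda = 0.0262

0.0262 m


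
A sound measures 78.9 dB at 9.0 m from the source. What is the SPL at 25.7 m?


Given values:
  SPL1 = 78.9 dB, r1 = 9.0 m, r2 = 25.7 m
Formula: SPL2 = SPL1 - 20 * log10(r2 / r1)
Compute ratio: r2 / r1 = 25.7 / 9.0 = 2.8556
Compute log10: log10(2.8556) = 0.455697
Compute drop: 20 * 0.455697 = 9.1139
SPL2 = 78.9 - 9.1139 = 69.79

69.79 dB


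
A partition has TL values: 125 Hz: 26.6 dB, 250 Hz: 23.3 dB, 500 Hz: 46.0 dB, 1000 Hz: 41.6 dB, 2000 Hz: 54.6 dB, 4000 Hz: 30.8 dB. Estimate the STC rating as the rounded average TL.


Given TL values at each frequency:
  125 Hz: 26.6 dB
  250 Hz: 23.3 dB
  500 Hz: 46.0 dB
  1000 Hz: 41.6 dB
  2000 Hz: 54.6 dB
  4000 Hz: 30.8 dB
Formula: STC ~ round(average of TL values)
Sum = 26.6 + 23.3 + 46.0 + 41.6 + 54.6 + 30.8 = 222.9
Average = 222.9 / 6 = 37.15
Rounded: 37

37


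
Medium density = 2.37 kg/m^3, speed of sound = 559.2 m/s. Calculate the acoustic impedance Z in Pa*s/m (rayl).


Given values:
  rho = 2.37 kg/m^3
  c = 559.2 m/s
Formula: Z = rho * c
Z = 2.37 * 559.2
Z = 1325.3

1325.3 rayl


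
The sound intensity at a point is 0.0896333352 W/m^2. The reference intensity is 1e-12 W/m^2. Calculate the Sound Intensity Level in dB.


Given values:
  I = 0.0896333352 W/m^2
  I_ref = 1e-12 W/m^2
Formula: SIL = 10 * log10(I / I_ref)
Compute ratio: I / I_ref = 89633335200
Compute log10: log10(89633335200) = 10.95247
Multiply: SIL = 10 * 10.95247 = 109.52

109.52 dB


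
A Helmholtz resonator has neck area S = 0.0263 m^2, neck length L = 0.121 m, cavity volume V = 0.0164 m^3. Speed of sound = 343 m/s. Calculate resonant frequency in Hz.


Given values:
  S = 0.0263 m^2, L = 0.121 m, V = 0.0164 m^3, c = 343 m/s
Formula: f = (c / (2*pi)) * sqrt(S / (V * L))
Compute V * L = 0.0164 * 0.121 = 0.0019844
Compute S / (V * L) = 0.0263 / 0.0019844 = 13.2534
Compute sqrt(13.2534) = 3.640522
Compute c / (2*pi) = 343 / 6.283185 = 54.590148
f = 54.590148 * 3.640522 = 198.74

198.74 Hz


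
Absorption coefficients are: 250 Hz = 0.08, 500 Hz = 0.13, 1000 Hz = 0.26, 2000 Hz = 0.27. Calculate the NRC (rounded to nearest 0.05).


Given values:
  a_250 = 0.08, a_500 = 0.13
  a_1000 = 0.26, a_2000 = 0.27
Formula: NRC = (a250 + a500 + a1000 + a2000) / 4
Sum = 0.08 + 0.13 + 0.26 + 0.27 = 0.74
NRC = 0.74 / 4 = 0.185
Rounded to nearest 0.05: 0.2

0.2


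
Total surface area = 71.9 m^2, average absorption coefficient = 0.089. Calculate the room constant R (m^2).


Given values:
  S = 71.9 m^2, alpha = 0.089
Formula: R = S * alpha / (1 - alpha)
Numerator: 71.9 * 0.089 = 6.3991
Denominator: 1 - 0.089 = 0.911
R = 6.3991 / 0.911 = 7.02

7.02 m^2


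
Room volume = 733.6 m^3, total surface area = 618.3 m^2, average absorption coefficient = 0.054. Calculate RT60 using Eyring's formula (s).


Given values:
  V = 733.6 m^3, S = 618.3 m^2, alpha = 0.054
Formula: RT60 = 0.161 * V / (-S * ln(1 - alpha))
Compute ln(1 - 0.054) = ln(0.946) = -0.055513
Denominator: -618.3 * -0.055513 = 34.3237
Numerator: 0.161 * 733.6 = 118.1096
RT60 = 118.1096 / 34.3237 = 3.441

3.441 s


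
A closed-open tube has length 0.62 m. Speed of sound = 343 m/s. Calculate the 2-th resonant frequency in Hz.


Given values:
  Tube type: closed-open, L = 0.62 m, c = 343 m/s, n = 2
Formula: f_n = (2n - 1) * c / (4 * L)
Compute 2n - 1 = 2*2 - 1 = 3
Compute 4 * L = 4 * 0.62 = 2.48
f = 3 * 343 / 2.48
f = 414.92

414.92 Hz


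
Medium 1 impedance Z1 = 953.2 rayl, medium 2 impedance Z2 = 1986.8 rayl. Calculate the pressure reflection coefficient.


Given values:
  Z1 = 953.2 rayl, Z2 = 1986.8 rayl
Formula: R = (Z2 - Z1) / (Z2 + Z1)
Numerator: Z2 - Z1 = 1986.8 - 953.2 = 1033.6
Denominator: Z2 + Z1 = 1986.8 + 953.2 = 2940.0
R = 1033.6 / 2940.0 = 0.3516

0.3516


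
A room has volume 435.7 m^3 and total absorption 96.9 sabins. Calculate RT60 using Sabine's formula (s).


Given values:
  V = 435.7 m^3
  A = 96.9 sabins
Formula: RT60 = 0.161 * V / A
Numerator: 0.161 * 435.7 = 70.1477
RT60 = 70.1477 / 96.9 = 0.724

0.724 s


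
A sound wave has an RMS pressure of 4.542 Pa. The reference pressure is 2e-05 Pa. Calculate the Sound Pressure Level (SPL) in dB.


Given values:
  p = 4.542 Pa
  p_ref = 2e-05 Pa
Formula: SPL = 20 * log10(p / p_ref)
Compute ratio: p / p_ref = 4.542 / 2e-05 = 227100
Compute log10: log10(227100) = 5.356217
Multiply: SPL = 20 * 5.356217 = 107.12

107.12 dB


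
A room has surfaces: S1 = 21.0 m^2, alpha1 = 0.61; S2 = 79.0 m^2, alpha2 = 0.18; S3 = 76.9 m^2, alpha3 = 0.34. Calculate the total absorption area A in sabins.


Given surfaces:
  Surface 1: 21.0 * 0.61 = 12.81
  Surface 2: 79.0 * 0.18 = 14.22
  Surface 3: 76.9 * 0.34 = 26.146
Formula: A = sum(Si * alpha_i)
A = 12.81 + 14.22 + 26.146
A = 53.18

53.18 sabins


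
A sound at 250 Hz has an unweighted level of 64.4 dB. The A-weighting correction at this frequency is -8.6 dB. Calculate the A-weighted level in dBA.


Given values:
  SPL = 64.4 dB
  A-weighting at 250 Hz = -8.6 dB
Formula: L_A = SPL + A_weight
L_A = 64.4 + (-8.6)
L_A = 55.8

55.8 dBA


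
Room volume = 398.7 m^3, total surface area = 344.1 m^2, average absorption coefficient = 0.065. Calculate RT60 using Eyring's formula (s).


Given values:
  V = 398.7 m^3, S = 344.1 m^2, alpha = 0.065
Formula: RT60 = 0.161 * V / (-S * ln(1 - alpha))
Compute ln(1 - 0.065) = ln(0.935) = -0.067209
Denominator: -344.1 * -0.067209 = 23.1266
Numerator: 0.161 * 398.7 = 64.1907
RT60 = 64.1907 / 23.1266 = 2.776

2.776 s


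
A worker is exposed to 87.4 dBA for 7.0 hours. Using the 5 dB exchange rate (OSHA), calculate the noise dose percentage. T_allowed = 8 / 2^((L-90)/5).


Given values:
  L = 87.4 dBA, T = 7.0 hours
Formula: T_allowed = 8 / 2^((L - 90) / 5)
Compute exponent: (87.4 - 90) / 5 = -0.52
Compute 2^(-0.52) = 0.697372
T_allowed = 8 / 0.697372 = 11.471639 hours
Dose = (T / T_allowed) * 100
Dose = (7.0 / 11.471639) * 100 = 61.02

61.02 %


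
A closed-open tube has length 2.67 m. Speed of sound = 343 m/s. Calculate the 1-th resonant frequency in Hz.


Given values:
  Tube type: closed-open, L = 2.67 m, c = 343 m/s, n = 1
Formula: f_n = (2n - 1) * c / (4 * L)
Compute 2n - 1 = 2*1 - 1 = 1
Compute 4 * L = 4 * 2.67 = 10.68
f = 1 * 343 / 10.68
f = 32.12

32.12 Hz


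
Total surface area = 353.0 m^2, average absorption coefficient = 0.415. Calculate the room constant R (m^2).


Given values:
  S = 353.0 m^2, alpha = 0.415
Formula: R = S * alpha / (1 - alpha)
Numerator: 353.0 * 0.415 = 146.495
Denominator: 1 - 0.415 = 0.585
R = 146.495 / 0.585 = 250.42

250.42 m^2


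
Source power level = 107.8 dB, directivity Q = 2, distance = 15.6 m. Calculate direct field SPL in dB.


Given values:
  Lw = 107.8 dB, Q = 2, r = 15.6 m
Formula: SPL = Lw + 10 * log10(Q / (4 * pi * r^2))
Compute 4 * pi * r^2 = 4 * pi * 15.6^2 = 3058.152
Compute Q / denom = 2 / 3058.152 = 0.00065399
Compute 10 * log10(0.00065399) = -31.8443
SPL = 107.8 + (-31.8443) = 75.96

75.96 dB


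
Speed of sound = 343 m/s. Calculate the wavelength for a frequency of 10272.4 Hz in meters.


Given values:
  c = 343 m/s, f = 10272.4 Hz
Formula: lambda = c / f
lambda = 343 / 10272.4
lambda = 0.0334

0.0334 m


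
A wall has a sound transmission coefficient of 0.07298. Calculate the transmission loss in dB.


Given values:
  tau = 0.07298
Formula: TL = 10 * log10(1 / tau)
Compute 1 / tau = 1 / 0.07298 = 13.7024
Compute log10(13.7024) = 1.136797
TL = 10 * 1.136797 = 11.37

11.37 dB


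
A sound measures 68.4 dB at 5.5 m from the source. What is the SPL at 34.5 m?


Given values:
  SPL1 = 68.4 dB, r1 = 5.5 m, r2 = 34.5 m
Formula: SPL2 = SPL1 - 20 * log10(r2 / r1)
Compute ratio: r2 / r1 = 34.5 / 5.5 = 6.2727
Compute log10: log10(6.2727) = 0.797455
Compute drop: 20 * 0.797455 = 15.9491
SPL2 = 68.4 - 15.9491 = 52.45

52.45 dB


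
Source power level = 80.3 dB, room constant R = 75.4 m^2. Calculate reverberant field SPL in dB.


Given values:
  Lw = 80.3 dB, R = 75.4 m^2
Formula: SPL = Lw + 10 * log10(4 / R)
Compute 4 / R = 4 / 75.4 = 0.05305
Compute 10 * log10(0.05305) = -12.7531
SPL = 80.3 + (-12.7531) = 67.55

67.55 dB


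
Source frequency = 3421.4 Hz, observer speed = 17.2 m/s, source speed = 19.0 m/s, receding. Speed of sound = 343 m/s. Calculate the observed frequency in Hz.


Given values:
  f_s = 3421.4 Hz, v_o = 17.2 m/s, v_s = 19.0 m/s
  Direction: receding
Formula: f_o = f_s * (c - v_o) / (c + v_s)
Numerator: c - v_o = 343 - 17.2 = 325.8
Denominator: c + v_s = 343 + 19.0 = 362.0
f_o = 3421.4 * 325.8 / 362.0 = 3079.26

3079.26 Hz


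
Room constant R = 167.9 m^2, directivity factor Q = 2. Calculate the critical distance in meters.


Given values:
  R = 167.9 m^2, Q = 2
Formula: d_c = 0.141 * sqrt(Q * R)
Compute Q * R = 2 * 167.9 = 335.8
Compute sqrt(335.8) = 18.3248
d_c = 0.141 * 18.3248 = 2.584

2.584 m


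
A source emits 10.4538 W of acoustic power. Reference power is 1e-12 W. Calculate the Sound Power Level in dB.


Given values:
  W = 10.4538 W
  W_ref = 1e-12 W
Formula: SWL = 10 * log10(W / W_ref)
Compute ratio: W / W_ref = 10453800000000
Compute log10: log10(10453800000000) = 13.019274
Multiply: SWL = 10 * 13.019274 = 130.19

130.19 dB


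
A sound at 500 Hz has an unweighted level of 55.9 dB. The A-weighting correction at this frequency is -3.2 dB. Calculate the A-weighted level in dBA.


Given values:
  SPL = 55.9 dB
  A-weighting at 500 Hz = -3.2 dB
Formula: L_A = SPL + A_weight
L_A = 55.9 + (-3.2)
L_A = 52.7

52.7 dBA


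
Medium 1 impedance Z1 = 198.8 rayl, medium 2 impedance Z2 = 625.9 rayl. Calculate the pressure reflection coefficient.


Given values:
  Z1 = 198.8 rayl, Z2 = 625.9 rayl
Formula: R = (Z2 - Z1) / (Z2 + Z1)
Numerator: Z2 - Z1 = 625.9 - 198.8 = 427.1
Denominator: Z2 + Z1 = 625.9 + 198.8 = 824.7
R = 427.1 / 824.7 = 0.5179

0.5179


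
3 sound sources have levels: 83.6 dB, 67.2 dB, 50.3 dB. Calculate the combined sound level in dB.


Formula: L_total = 10 * log10( sum(10^(Li/10)) )
  Source 1: 10^(83.6/10) = 229086765.2768
  Source 2: 10^(67.2/10) = 5248074.6025
  Source 3: 10^(50.3/10) = 107151.9305
Sum of linear values = 234441991.8098
L_total = 10 * log10(234441991.8098) = 83.7

83.7 dB


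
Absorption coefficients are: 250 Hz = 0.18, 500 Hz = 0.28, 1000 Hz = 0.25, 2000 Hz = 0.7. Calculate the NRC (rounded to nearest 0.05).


Given values:
  a_250 = 0.18, a_500 = 0.28
  a_1000 = 0.25, a_2000 = 0.7
Formula: NRC = (a250 + a500 + a1000 + a2000) / 4
Sum = 0.18 + 0.28 + 0.25 + 0.7 = 1.41
NRC = 1.41 / 4 = 0.3525
Rounded to nearest 0.05: 0.35

0.35


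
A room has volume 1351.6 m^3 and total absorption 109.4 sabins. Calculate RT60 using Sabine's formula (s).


Given values:
  V = 1351.6 m^3
  A = 109.4 sabins
Formula: RT60 = 0.161 * V / A
Numerator: 0.161 * 1351.6 = 217.6076
RT60 = 217.6076 / 109.4 = 1.989

1.989 s


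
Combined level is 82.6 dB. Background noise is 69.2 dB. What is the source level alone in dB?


Given values:
  L_total = 82.6 dB, L_bg = 69.2 dB
Formula: L_source = 10 * log10(10^(L_total/10) - 10^(L_bg/10))
Convert to linear:
  10^(82.6/10) = 181970085.861
  10^(69.2/10) = 8317637.711
Difference: 181970085.861 - 8317637.711 = 173652448.15
L_source = 10 * log10(173652448.15) = 82.4

82.4 dB


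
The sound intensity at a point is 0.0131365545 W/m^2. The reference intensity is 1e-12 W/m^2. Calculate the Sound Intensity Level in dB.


Given values:
  I = 0.0131365545 W/m^2
  I_ref = 1e-12 W/m^2
Formula: SIL = 10 * log10(I / I_ref)
Compute ratio: I / I_ref = 13136554500
Compute log10: log10(13136554500) = 10.118481
Multiply: SIL = 10 * 10.118481 = 101.18

101.18 dB


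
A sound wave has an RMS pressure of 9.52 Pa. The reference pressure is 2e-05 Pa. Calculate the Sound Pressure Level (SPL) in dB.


Given values:
  p = 9.52 Pa
  p_ref = 2e-05 Pa
Formula: SPL = 20 * log10(p / p_ref)
Compute ratio: p / p_ref = 9.52 / 2e-05 = 476000
Compute log10: log10(476000) = 5.677607
Multiply: SPL = 20 * 5.677607 = 113.55

113.55 dB


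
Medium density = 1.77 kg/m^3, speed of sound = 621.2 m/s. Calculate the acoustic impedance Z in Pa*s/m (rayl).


Given values:
  rho = 1.77 kg/m^3
  c = 621.2 m/s
Formula: Z = rho * c
Z = 1.77 * 621.2
Z = 1099.52

1099.52 rayl


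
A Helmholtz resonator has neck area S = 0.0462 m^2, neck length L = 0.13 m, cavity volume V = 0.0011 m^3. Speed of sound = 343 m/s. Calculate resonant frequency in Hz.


Given values:
  S = 0.0462 m^2, L = 0.13 m, V = 0.0011 m^3, c = 343 m/s
Formula: f = (c / (2*pi)) * sqrt(S / (V * L))
Compute V * L = 0.0011 * 0.13 = 0.000143
Compute S / (V * L) = 0.0462 / 0.000143 = 323.0769
Compute sqrt(323.0769) = 17.97434
Compute c / (2*pi) = 343 / 6.283185 = 54.590148
f = 54.590148 * 17.97434 = 981.22

981.22 Hz


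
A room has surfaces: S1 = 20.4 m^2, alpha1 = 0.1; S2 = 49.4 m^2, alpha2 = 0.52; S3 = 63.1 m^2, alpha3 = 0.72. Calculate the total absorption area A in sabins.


Given surfaces:
  Surface 1: 20.4 * 0.1 = 2.04
  Surface 2: 49.4 * 0.52 = 25.688
  Surface 3: 63.1 * 0.72 = 45.432
Formula: A = sum(Si * alpha_i)
A = 2.04 + 25.688 + 45.432
A = 73.16

73.16 sabins


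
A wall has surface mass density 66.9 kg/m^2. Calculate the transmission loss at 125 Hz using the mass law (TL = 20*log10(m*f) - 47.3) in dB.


Given values:
  m = 66.9 kg/m^2, f = 125 Hz
Formula: TL = 20 * log10(m * f) - 47.3
Compute m * f = 66.9 * 125 = 8362.5
Compute log10(8362.5) = 3.922336
Compute 20 * 3.922336 = 78.4467
TL = 78.4467 - 47.3 = 31.15

31.15 dB


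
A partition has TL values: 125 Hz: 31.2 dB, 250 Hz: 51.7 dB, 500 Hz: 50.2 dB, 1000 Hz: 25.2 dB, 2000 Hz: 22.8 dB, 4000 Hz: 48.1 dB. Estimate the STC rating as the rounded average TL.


Given TL values at each frequency:
  125 Hz: 31.2 dB
  250 Hz: 51.7 dB
  500 Hz: 50.2 dB
  1000 Hz: 25.2 dB
  2000 Hz: 22.8 dB
  4000 Hz: 48.1 dB
Formula: STC ~ round(average of TL values)
Sum = 31.2 + 51.7 + 50.2 + 25.2 + 22.8 + 48.1 = 229.2
Average = 229.2 / 6 = 38.2
Rounded: 38

38


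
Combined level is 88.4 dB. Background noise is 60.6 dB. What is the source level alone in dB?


Given values:
  L_total = 88.4 dB, L_bg = 60.6 dB
Formula: L_source = 10 * log10(10^(L_total/10) - 10^(L_bg/10))
Convert to linear:
  10^(88.4/10) = 691830970.9189
  10^(60.6/10) = 1148153.6215
Difference: 691830970.9189 - 1148153.6215 = 690682817.2974
L_source = 10 * log10(690682817.2974) = 88.39

88.39 dB


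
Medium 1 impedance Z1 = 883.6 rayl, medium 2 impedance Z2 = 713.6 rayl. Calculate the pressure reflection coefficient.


Given values:
  Z1 = 883.6 rayl, Z2 = 713.6 rayl
Formula: R = (Z2 - Z1) / (Z2 + Z1)
Numerator: Z2 - Z1 = 713.6 - 883.6 = -170.0
Denominator: Z2 + Z1 = 713.6 + 883.6 = 1597.2
R = -170.0 / 1597.2 = -0.1064

-0.1064


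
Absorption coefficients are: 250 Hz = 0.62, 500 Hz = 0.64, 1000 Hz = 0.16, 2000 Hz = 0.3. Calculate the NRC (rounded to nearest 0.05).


Given values:
  a_250 = 0.62, a_500 = 0.64
  a_1000 = 0.16, a_2000 = 0.3
Formula: NRC = (a250 + a500 + a1000 + a2000) / 4
Sum = 0.62 + 0.64 + 0.16 + 0.3 = 1.72
NRC = 1.72 / 4 = 0.43
Rounded to nearest 0.05: 0.45

0.45


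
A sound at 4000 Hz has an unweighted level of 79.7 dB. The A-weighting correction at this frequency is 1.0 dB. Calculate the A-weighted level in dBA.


Given values:
  SPL = 79.7 dB
  A-weighting at 4000 Hz = 1.0 dB
Formula: L_A = SPL + A_weight
L_A = 79.7 + (1.0)
L_A = 80.7

80.7 dBA


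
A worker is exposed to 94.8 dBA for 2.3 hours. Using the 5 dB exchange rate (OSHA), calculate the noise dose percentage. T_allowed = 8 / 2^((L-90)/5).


Given values:
  L = 94.8 dBA, T = 2.3 hours
Formula: T_allowed = 8 / 2^((L - 90) / 5)
Compute exponent: (94.8 - 90) / 5 = 0.96
Compute 2^(0.96) = 1.94531
T_allowed = 8 / 1.94531 = 4.112455 hours
Dose = (T / T_allowed) * 100
Dose = (2.3 / 4.112455) * 100 = 55.93

55.93 %


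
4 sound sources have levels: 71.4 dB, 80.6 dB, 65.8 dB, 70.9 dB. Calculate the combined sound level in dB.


Formula: L_total = 10 * log10( sum(10^(Li/10)) )
  Source 1: 10^(71.4/10) = 13803842.646
  Source 2: 10^(80.6/10) = 114815362.1497
  Source 3: 10^(65.8/10) = 3801893.9632
  Source 4: 10^(70.9/10) = 12302687.7081
Sum of linear values = 144723786.467
L_total = 10 * log10(144723786.467) = 81.61

81.61 dB


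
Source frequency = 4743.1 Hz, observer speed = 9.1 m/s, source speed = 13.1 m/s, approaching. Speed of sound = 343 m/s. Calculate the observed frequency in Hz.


Given values:
  f_s = 4743.1 Hz, v_o = 9.1 m/s, v_s = 13.1 m/s
  Direction: approaching
Formula: f_o = f_s * (c + v_o) / (c - v_s)
Numerator: c + v_o = 343 + 9.1 = 352.1
Denominator: c - v_s = 343 - 13.1 = 329.9
f_o = 4743.1 * 352.1 / 329.9 = 5062.28

5062.28 Hz


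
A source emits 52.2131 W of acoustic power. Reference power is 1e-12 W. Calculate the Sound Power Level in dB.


Given values:
  W = 52.2131 W
  W_ref = 1e-12 W
Formula: SWL = 10 * log10(W / W_ref)
Compute ratio: W / W_ref = 52213100000000
Compute log10: log10(52213100000000) = 13.717779
Multiply: SWL = 10 * 13.717779 = 137.18

137.18 dB


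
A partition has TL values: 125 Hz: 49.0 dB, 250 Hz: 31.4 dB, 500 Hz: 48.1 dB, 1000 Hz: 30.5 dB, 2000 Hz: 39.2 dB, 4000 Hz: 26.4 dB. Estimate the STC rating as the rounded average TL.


Given TL values at each frequency:
  125 Hz: 49.0 dB
  250 Hz: 31.4 dB
  500 Hz: 48.1 dB
  1000 Hz: 30.5 dB
  2000 Hz: 39.2 dB
  4000 Hz: 26.4 dB
Formula: STC ~ round(average of TL values)
Sum = 49.0 + 31.4 + 48.1 + 30.5 + 39.2 + 26.4 = 224.6
Average = 224.6 / 6 = 37.43
Rounded: 37

37


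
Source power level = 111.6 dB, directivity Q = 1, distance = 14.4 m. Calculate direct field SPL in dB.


Given values:
  Lw = 111.6 dB, Q = 1, r = 14.4 m
Formula: SPL = Lw + 10 * log10(Q / (4 * pi * r^2))
Compute 4 * pi * r^2 = 4 * pi * 14.4^2 = 2605.7626
Compute Q / denom = 1 / 2605.7626 = 0.00038376
Compute 10 * log10(0.00038376) = -34.1594
SPL = 111.6 + (-34.1594) = 77.44

77.44 dB


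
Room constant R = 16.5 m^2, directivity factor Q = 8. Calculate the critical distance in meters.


Given values:
  R = 16.5 m^2, Q = 8
Formula: d_c = 0.141 * sqrt(Q * R)
Compute Q * R = 8 * 16.5 = 132.0
Compute sqrt(132.0) = 11.4891
d_c = 0.141 * 11.4891 = 1.62

1.62 m


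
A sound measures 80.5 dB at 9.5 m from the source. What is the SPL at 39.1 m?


Given values:
  SPL1 = 80.5 dB, r1 = 9.5 m, r2 = 39.1 m
Formula: SPL2 = SPL1 - 20 * log10(r2 / r1)
Compute ratio: r2 / r1 = 39.1 / 9.5 = 4.1158
Compute log10: log10(4.1158) = 0.614454
Compute drop: 20 * 0.614454 = 12.2891
SPL2 = 80.5 - 12.2891 = 68.21

68.21 dB


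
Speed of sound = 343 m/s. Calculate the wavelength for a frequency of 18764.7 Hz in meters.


Given values:
  c = 343 m/s, f = 18764.7 Hz
Formula: lambda = c / f
lambda = 343 / 18764.7
lambda = 0.0183

0.0183 m


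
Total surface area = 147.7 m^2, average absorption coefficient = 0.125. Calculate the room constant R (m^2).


Given values:
  S = 147.7 m^2, alpha = 0.125
Formula: R = S * alpha / (1 - alpha)
Numerator: 147.7 * 0.125 = 18.4625
Denominator: 1 - 0.125 = 0.875
R = 18.4625 / 0.875 = 21.1

21.1 m^2


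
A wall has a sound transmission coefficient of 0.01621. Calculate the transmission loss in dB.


Given values:
  tau = 0.01621
Formula: TL = 10 * log10(1 / tau)
Compute 1 / tau = 1 / 0.01621 = 61.6903
Compute log10(61.6903) = 1.790217
TL = 10 * 1.790217 = 17.9

17.9 dB


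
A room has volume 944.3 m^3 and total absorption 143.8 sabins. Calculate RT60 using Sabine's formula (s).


Given values:
  V = 944.3 m^3
  A = 143.8 sabins
Formula: RT60 = 0.161 * V / A
Numerator: 0.161 * 944.3 = 152.0323
RT60 = 152.0323 / 143.8 = 1.057

1.057 s


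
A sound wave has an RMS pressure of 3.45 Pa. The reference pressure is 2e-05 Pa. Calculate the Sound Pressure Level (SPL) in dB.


Given values:
  p = 3.45 Pa
  p_ref = 2e-05 Pa
Formula: SPL = 20 * log10(p / p_ref)
Compute ratio: p / p_ref = 3.45 / 2e-05 = 172500
Compute log10: log10(172500) = 5.236789
Multiply: SPL = 20 * 5.236789 = 104.74

104.74 dB


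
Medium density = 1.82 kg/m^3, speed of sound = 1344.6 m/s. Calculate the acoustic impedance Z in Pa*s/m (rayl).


Given values:
  rho = 1.82 kg/m^3
  c = 1344.6 m/s
Formula: Z = rho * c
Z = 1.82 * 1344.6
Z = 2447.17

2447.17 rayl


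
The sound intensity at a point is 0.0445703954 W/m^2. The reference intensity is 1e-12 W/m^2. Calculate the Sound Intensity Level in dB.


Given values:
  I = 0.0445703954 W/m^2
  I_ref = 1e-12 W/m^2
Formula: SIL = 10 * log10(I / I_ref)
Compute ratio: I / I_ref = 44570395400
Compute log10: log10(44570395400) = 10.649046
Multiply: SIL = 10 * 10.649046 = 106.49

106.49 dB


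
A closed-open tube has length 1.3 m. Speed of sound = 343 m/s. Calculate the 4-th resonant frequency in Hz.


Given values:
  Tube type: closed-open, L = 1.3 m, c = 343 m/s, n = 4
Formula: f_n = (2n - 1) * c / (4 * L)
Compute 2n - 1 = 2*4 - 1 = 7
Compute 4 * L = 4 * 1.3 = 5.2
f = 7 * 343 / 5.2
f = 461.73

461.73 Hz


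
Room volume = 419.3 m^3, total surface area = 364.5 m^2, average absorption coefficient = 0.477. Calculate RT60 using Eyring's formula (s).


Given values:
  V = 419.3 m^3, S = 364.5 m^2, alpha = 0.477
Formula: RT60 = 0.161 * V / (-S * ln(1 - alpha))
Compute ln(1 - 0.477) = ln(0.523) = -0.648174
Denominator: -364.5 * -0.648174 = 236.2594
Numerator: 0.161 * 419.3 = 67.5073
RT60 = 67.5073 / 236.2594 = 0.286

0.286 s


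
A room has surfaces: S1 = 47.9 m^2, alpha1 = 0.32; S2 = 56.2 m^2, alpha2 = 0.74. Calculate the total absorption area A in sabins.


Given surfaces:
  Surface 1: 47.9 * 0.32 = 15.328
  Surface 2: 56.2 * 0.74 = 41.588
Formula: A = sum(Si * alpha_i)
A = 15.328 + 41.588
A = 56.92

56.92 sabins


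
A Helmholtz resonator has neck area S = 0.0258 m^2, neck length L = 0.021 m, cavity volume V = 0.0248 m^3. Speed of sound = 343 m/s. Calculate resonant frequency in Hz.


Given values:
  S = 0.0258 m^2, L = 0.021 m, V = 0.0248 m^3, c = 343 m/s
Formula: f = (c / (2*pi)) * sqrt(S / (V * L))
Compute V * L = 0.0248 * 0.021 = 0.0005208
Compute S / (V * L) = 0.0258 / 0.0005208 = 49.5392
Compute sqrt(49.5392) = 7.038409
Compute c / (2*pi) = 343 / 6.283185 = 54.590148
f = 54.590148 * 7.038409 = 384.23

384.23 Hz


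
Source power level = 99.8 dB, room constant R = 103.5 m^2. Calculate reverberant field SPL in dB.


Given values:
  Lw = 99.8 dB, R = 103.5 m^2
Formula: SPL = Lw + 10 * log10(4 / R)
Compute 4 / R = 4 / 103.5 = 0.038647
Compute 10 * log10(0.038647) = -14.1288
SPL = 99.8 + (-14.1288) = 85.67

85.67 dB


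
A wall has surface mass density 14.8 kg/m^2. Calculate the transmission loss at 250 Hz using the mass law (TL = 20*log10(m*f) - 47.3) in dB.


Given values:
  m = 14.8 kg/m^2, f = 250 Hz
Formula: TL = 20 * log10(m * f) - 47.3
Compute m * f = 14.8 * 250 = 3700.0
Compute log10(3700.0) = 3.568202
Compute 20 * 3.568202 = 71.364
TL = 71.364 - 47.3 = 24.06

24.06 dB


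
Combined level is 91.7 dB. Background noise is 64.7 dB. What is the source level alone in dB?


Given values:
  L_total = 91.7 dB, L_bg = 64.7 dB
Formula: L_source = 10 * log10(10^(L_total/10) - 10^(L_bg/10))
Convert to linear:
  10^(91.7/10) = 1479108388.1682
  10^(64.7/10) = 2951209.2267
Difference: 1479108388.1682 - 2951209.2267 = 1476157178.9415
L_source = 10 * log10(1476157178.9415) = 91.69

91.69 dB


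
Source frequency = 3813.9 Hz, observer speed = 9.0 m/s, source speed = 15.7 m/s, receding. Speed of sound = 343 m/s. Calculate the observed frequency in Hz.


Given values:
  f_s = 3813.9 Hz, v_o = 9.0 m/s, v_s = 15.7 m/s
  Direction: receding
Formula: f_o = f_s * (c - v_o) / (c + v_s)
Numerator: c - v_o = 343 - 9.0 = 334.0
Denominator: c + v_s = 343 + 15.7 = 358.7
f_o = 3813.9 * 334.0 / 358.7 = 3551.28

3551.28 Hz


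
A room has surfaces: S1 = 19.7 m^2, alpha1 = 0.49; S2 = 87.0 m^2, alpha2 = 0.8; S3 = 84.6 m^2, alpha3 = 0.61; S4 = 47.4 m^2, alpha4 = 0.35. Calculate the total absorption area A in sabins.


Given surfaces:
  Surface 1: 19.7 * 0.49 = 9.653
  Surface 2: 87.0 * 0.8 = 69.6
  Surface 3: 84.6 * 0.61 = 51.606
  Surface 4: 47.4 * 0.35 = 16.59
Formula: A = sum(Si * alpha_i)
A = 9.653 + 69.6 + 51.606 + 16.59
A = 147.45

147.45 sabins


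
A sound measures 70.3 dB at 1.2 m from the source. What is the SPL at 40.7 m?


Given values:
  SPL1 = 70.3 dB, r1 = 1.2 m, r2 = 40.7 m
Formula: SPL2 = SPL1 - 20 * log10(r2 / r1)
Compute ratio: r2 / r1 = 40.7 / 1.2 = 33.9167
Compute log10: log10(33.9167) = 1.530414
Compute drop: 20 * 1.530414 = 30.6083
SPL2 = 70.3 - 30.6083 = 39.69

39.69 dB


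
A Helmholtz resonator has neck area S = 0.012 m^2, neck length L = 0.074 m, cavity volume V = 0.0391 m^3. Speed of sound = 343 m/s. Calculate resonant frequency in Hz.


Given values:
  S = 0.012 m^2, L = 0.074 m, V = 0.0391 m^3, c = 343 m/s
Formula: f = (c / (2*pi)) * sqrt(S / (V * L))
Compute V * L = 0.0391 * 0.074 = 0.0028934
Compute S / (V * L) = 0.012 / 0.0028934 = 4.1474
Compute sqrt(4.1474) = 2.036517
Compute c / (2*pi) = 343 / 6.283185 = 54.590148
f = 54.590148 * 2.036517 = 111.17

111.17 Hz


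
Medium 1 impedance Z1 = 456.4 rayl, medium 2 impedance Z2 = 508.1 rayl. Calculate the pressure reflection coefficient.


Given values:
  Z1 = 456.4 rayl, Z2 = 508.1 rayl
Formula: R = (Z2 - Z1) / (Z2 + Z1)
Numerator: Z2 - Z1 = 508.1 - 456.4 = 51.7
Denominator: Z2 + Z1 = 508.1 + 456.4 = 964.5
R = 51.7 / 964.5 = 0.0536

0.0536


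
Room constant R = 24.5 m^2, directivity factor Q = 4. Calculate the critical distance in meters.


Given values:
  R = 24.5 m^2, Q = 4
Formula: d_c = 0.141 * sqrt(Q * R)
Compute Q * R = 4 * 24.5 = 98.0
Compute sqrt(98.0) = 9.8995
d_c = 0.141 * 9.8995 = 1.396

1.396 m


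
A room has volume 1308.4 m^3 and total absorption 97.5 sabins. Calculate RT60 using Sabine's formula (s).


Given values:
  V = 1308.4 m^3
  A = 97.5 sabins
Formula: RT60 = 0.161 * V / A
Numerator: 0.161 * 1308.4 = 210.6524
RT60 = 210.6524 / 97.5 = 2.161

2.161 s


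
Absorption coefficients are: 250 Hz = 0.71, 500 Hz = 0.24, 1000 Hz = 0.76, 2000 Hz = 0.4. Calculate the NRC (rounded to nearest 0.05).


Given values:
  a_250 = 0.71, a_500 = 0.24
  a_1000 = 0.76, a_2000 = 0.4
Formula: NRC = (a250 + a500 + a1000 + a2000) / 4
Sum = 0.71 + 0.24 + 0.76 + 0.4 = 2.11
NRC = 2.11 / 4 = 0.5275
Rounded to nearest 0.05: 0.55

0.55


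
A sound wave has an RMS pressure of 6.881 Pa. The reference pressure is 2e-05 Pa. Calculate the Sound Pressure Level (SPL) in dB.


Given values:
  p = 6.881 Pa
  p_ref = 2e-05 Pa
Formula: SPL = 20 * log10(p / p_ref)
Compute ratio: p / p_ref = 6.881 / 2e-05 = 344050
Compute log10: log10(344050) = 5.536622
Multiply: SPL = 20 * 5.536622 = 110.73

110.73 dB


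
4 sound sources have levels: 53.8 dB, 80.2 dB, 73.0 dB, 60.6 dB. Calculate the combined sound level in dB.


Formula: L_total = 10 * log10( sum(10^(Li/10)) )
  Source 1: 10^(53.8/10) = 239883.2919
  Source 2: 10^(80.2/10) = 104712854.8051
  Source 3: 10^(73.0/10) = 19952623.1497
  Source 4: 10^(60.6/10) = 1148153.6215
Sum of linear values = 126053514.8682
L_total = 10 * log10(126053514.8682) = 81.01

81.01 dB


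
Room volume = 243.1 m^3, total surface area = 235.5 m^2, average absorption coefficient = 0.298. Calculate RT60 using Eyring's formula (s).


Given values:
  V = 243.1 m^3, S = 235.5 m^2, alpha = 0.298
Formula: RT60 = 0.161 * V / (-S * ln(1 - alpha))
Compute ln(1 - 0.298) = ln(0.702) = -0.353822
Denominator: -235.5 * -0.353822 = 83.3251
Numerator: 0.161 * 243.1 = 39.1391
RT60 = 39.1391 / 83.3251 = 0.47

0.47 s


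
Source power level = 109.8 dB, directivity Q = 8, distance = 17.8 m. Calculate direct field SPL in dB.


Given values:
  Lw = 109.8 dB, Q = 8, r = 17.8 m
Formula: SPL = Lw + 10 * log10(Q / (4 * pi * r^2))
Compute 4 * pi * r^2 = 4 * pi * 17.8^2 = 3981.5289
Compute Q / denom = 8 / 3981.5289 = 0.00200928
Compute 10 * log10(0.00200928) = -26.9696
SPL = 109.8 + (-26.9696) = 82.83

82.83 dB


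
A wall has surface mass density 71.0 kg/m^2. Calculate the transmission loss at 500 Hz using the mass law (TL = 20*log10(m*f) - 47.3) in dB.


Given values:
  m = 71.0 kg/m^2, f = 500 Hz
Formula: TL = 20 * log10(m * f) - 47.3
Compute m * f = 71.0 * 500 = 35500.0
Compute log10(35500.0) = 4.550228
Compute 20 * 4.550228 = 91.0046
TL = 91.0046 - 47.3 = 43.7

43.7 dB


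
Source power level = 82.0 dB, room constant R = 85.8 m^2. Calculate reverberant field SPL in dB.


Given values:
  Lw = 82.0 dB, R = 85.8 m^2
Formula: SPL = Lw + 10 * log10(4 / R)
Compute 4 / R = 4 / 85.8 = 0.04662
Compute 10 * log10(0.04662) = -13.3143
SPL = 82.0 + (-13.3143) = 68.69

68.69 dB


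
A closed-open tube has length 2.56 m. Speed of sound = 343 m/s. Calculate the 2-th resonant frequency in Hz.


Given values:
  Tube type: closed-open, L = 2.56 m, c = 343 m/s, n = 2
Formula: f_n = (2n - 1) * c / (4 * L)
Compute 2n - 1 = 2*2 - 1 = 3
Compute 4 * L = 4 * 2.56 = 10.24
f = 3 * 343 / 10.24
f = 100.49

100.49 Hz


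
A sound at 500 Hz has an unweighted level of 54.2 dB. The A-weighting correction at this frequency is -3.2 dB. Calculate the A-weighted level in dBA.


Given values:
  SPL = 54.2 dB
  A-weighting at 500 Hz = -3.2 dB
Formula: L_A = SPL + A_weight
L_A = 54.2 + (-3.2)
L_A = 51.0

51.0 dBA


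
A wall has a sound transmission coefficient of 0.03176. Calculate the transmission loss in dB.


Given values:
  tau = 0.03176
Formula: TL = 10 * log10(1 / tau)
Compute 1 / tau = 1 / 0.03176 = 31.4861
Compute log10(31.4861) = 1.498119
TL = 10 * 1.498119 = 14.98

14.98 dB


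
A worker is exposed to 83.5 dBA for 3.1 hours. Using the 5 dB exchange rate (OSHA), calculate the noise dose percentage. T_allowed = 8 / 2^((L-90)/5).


Given values:
  L = 83.5 dBA, T = 3.1 hours
Formula: T_allowed = 8 / 2^((L - 90) / 5)
Compute exponent: (83.5 - 90) / 5 = -1.3
Compute 2^(-1.3) = 0.406126
T_allowed = 8 / 0.406126 = 19.69832 hours
Dose = (T / T_allowed) * 100
Dose = (3.1 / 19.69832) * 100 = 15.74

15.74 %


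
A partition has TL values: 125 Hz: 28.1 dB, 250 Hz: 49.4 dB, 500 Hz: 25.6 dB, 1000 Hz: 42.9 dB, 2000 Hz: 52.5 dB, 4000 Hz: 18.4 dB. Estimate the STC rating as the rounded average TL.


Given TL values at each frequency:
  125 Hz: 28.1 dB
  250 Hz: 49.4 dB
  500 Hz: 25.6 dB
  1000 Hz: 42.9 dB
  2000 Hz: 52.5 dB
  4000 Hz: 18.4 dB
Formula: STC ~ round(average of TL values)
Sum = 28.1 + 49.4 + 25.6 + 42.9 + 52.5 + 18.4 = 216.9
Average = 216.9 / 6 = 36.15
Rounded: 36

36


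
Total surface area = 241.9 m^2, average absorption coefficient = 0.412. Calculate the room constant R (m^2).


Given values:
  S = 241.9 m^2, alpha = 0.412
Formula: R = S * alpha / (1 - alpha)
Numerator: 241.9 * 0.412 = 99.6628
Denominator: 1 - 0.412 = 0.588
R = 99.6628 / 0.588 = 169.49

169.49 m^2


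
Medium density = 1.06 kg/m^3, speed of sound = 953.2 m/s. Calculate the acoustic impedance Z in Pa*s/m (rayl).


Given values:
  rho = 1.06 kg/m^3
  c = 953.2 m/s
Formula: Z = rho * c
Z = 1.06 * 953.2
Z = 1010.39

1010.39 rayl


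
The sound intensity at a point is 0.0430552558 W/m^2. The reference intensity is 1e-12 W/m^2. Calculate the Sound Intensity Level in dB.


Given values:
  I = 0.0430552558 W/m^2
  I_ref = 1e-12 W/m^2
Formula: SIL = 10 * log10(I / I_ref)
Compute ratio: I / I_ref = 43055255800
Compute log10: log10(43055255800) = 10.634026
Multiply: SIL = 10 * 10.634026 = 106.34

106.34 dB


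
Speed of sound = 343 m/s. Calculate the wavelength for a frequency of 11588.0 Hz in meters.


Given values:
  c = 343 m/s, f = 11588.0 Hz
Formula: lambda = c / f
lambda = 343 / 11588.0
lambda = 0.0296

0.0296 m


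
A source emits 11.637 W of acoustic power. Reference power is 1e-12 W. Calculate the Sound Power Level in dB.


Given values:
  W = 11.637 W
  W_ref = 1e-12 W
Formula: SWL = 10 * log10(W / W_ref)
Compute ratio: W / W_ref = 11637000000000
Compute log10: log10(11637000000000) = 13.065841
Multiply: SWL = 10 * 13.065841 = 130.66

130.66 dB


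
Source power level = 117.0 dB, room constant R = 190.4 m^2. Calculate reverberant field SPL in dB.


Given values:
  Lw = 117.0 dB, R = 190.4 m^2
Formula: SPL = Lw + 10 * log10(4 / R)
Compute 4 / R = 4 / 190.4 = 0.021008
Compute 10 * log10(0.021008) = -16.7762
SPL = 117.0 + (-16.7762) = 100.22

100.22 dB


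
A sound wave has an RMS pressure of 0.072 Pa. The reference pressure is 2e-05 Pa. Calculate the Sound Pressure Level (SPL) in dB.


Given values:
  p = 0.072 Pa
  p_ref = 2e-05 Pa
Formula: SPL = 20 * log10(p / p_ref)
Compute ratio: p / p_ref = 0.072 / 2e-05 = 3600
Compute log10: log10(3600) = 3.556303
Multiply: SPL = 20 * 3.556303 = 71.13

71.13 dB


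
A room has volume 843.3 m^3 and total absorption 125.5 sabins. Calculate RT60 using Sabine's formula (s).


Given values:
  V = 843.3 m^3
  A = 125.5 sabins
Formula: RT60 = 0.161 * V / A
Numerator: 0.161 * 843.3 = 135.7713
RT60 = 135.7713 / 125.5 = 1.082

1.082 s


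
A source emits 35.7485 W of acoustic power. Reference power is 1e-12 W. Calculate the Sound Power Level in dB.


Given values:
  W = 35.7485 W
  W_ref = 1e-12 W
Formula: SWL = 10 * log10(W / W_ref)
Compute ratio: W / W_ref = 35748500000000
Compute log10: log10(35748500000000) = 13.553258
Multiply: SWL = 10 * 13.553258 = 135.53

135.53 dB


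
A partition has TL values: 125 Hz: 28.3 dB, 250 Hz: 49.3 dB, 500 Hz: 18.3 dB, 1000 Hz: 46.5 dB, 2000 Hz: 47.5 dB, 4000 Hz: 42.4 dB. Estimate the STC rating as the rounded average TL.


Given TL values at each frequency:
  125 Hz: 28.3 dB
  250 Hz: 49.3 dB
  500 Hz: 18.3 dB
  1000 Hz: 46.5 dB
  2000 Hz: 47.5 dB
  4000 Hz: 42.4 dB
Formula: STC ~ round(average of TL values)
Sum = 28.3 + 49.3 + 18.3 + 46.5 + 47.5 + 42.4 = 232.3
Average = 232.3 / 6 = 38.72
Rounded: 39

39


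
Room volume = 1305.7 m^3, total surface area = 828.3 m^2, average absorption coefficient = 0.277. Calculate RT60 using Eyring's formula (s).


Given values:
  V = 1305.7 m^3, S = 828.3 m^2, alpha = 0.277
Formula: RT60 = 0.161 * V / (-S * ln(1 - alpha))
Compute ln(1 - 0.277) = ln(0.723) = -0.324346
Denominator: -828.3 * -0.324346 = 268.6558
Numerator: 0.161 * 1305.7 = 210.2177
RT60 = 210.2177 / 268.6558 = 0.782

0.782 s


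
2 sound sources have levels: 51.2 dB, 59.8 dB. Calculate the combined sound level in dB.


Formula: L_total = 10 * log10( sum(10^(Li/10)) )
  Source 1: 10^(51.2/10) = 131825.6739
  Source 2: 10^(59.8/10) = 954992.586
Sum of linear values = 1086818.2599
L_total = 10 * log10(1086818.2599) = 60.36

60.36 dB


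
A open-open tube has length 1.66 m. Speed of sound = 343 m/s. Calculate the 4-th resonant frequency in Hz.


Given values:
  Tube type: open-open, L = 1.66 m, c = 343 m/s, n = 4
Formula: f_n = n * c / (2 * L)
Compute 2 * L = 2 * 1.66 = 3.32
f = 4 * 343 / 3.32
f = 413.25

413.25 Hz


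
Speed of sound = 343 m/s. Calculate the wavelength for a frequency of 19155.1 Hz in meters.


Given values:
  c = 343 m/s, f = 19155.1 Hz
Formula: lambda = c / f
lambda = 343 / 19155.1
lambda = 0.0179

0.0179 m


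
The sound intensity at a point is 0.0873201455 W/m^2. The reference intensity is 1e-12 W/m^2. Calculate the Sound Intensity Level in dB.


Given values:
  I = 0.0873201455 W/m^2
  I_ref = 1e-12 W/m^2
Formula: SIL = 10 * log10(I / I_ref)
Compute ratio: I / I_ref = 87320145500
Compute log10: log10(87320145500) = 10.941114
Multiply: SIL = 10 * 10.941114 = 109.41

109.41 dB


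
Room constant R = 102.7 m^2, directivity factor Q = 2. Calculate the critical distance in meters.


Given values:
  R = 102.7 m^2, Q = 2
Formula: d_c = 0.141 * sqrt(Q * R)
Compute Q * R = 2 * 102.7 = 205.4
Compute sqrt(205.4) = 14.3318
d_c = 0.141 * 14.3318 = 2.021

2.021 m


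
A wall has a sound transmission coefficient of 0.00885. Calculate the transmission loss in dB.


Given values:
  tau = 0.00885
Formula: TL = 10 * log10(1 / tau)
Compute 1 / tau = 1 / 0.00885 = 112.9944
Compute log10(112.9944) = 2.053057
TL = 10 * 2.053057 = 20.53

20.53 dB


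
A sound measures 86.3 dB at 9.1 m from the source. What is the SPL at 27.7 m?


Given values:
  SPL1 = 86.3 dB, r1 = 9.1 m, r2 = 27.7 m
Formula: SPL2 = SPL1 - 20 * log10(r2 / r1)
Compute ratio: r2 / r1 = 27.7 / 9.1 = 3.044
Compute log10: log10(3.044) = 0.483445
Compute drop: 20 * 0.483445 = 9.6689
SPL2 = 86.3 - 9.6689 = 76.63

76.63 dB


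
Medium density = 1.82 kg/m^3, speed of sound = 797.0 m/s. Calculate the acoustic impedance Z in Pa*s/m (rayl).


Given values:
  rho = 1.82 kg/m^3
  c = 797.0 m/s
Formula: Z = rho * c
Z = 1.82 * 797.0
Z = 1450.54

1450.54 rayl


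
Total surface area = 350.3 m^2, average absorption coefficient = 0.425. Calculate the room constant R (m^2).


Given values:
  S = 350.3 m^2, alpha = 0.425
Formula: R = S * alpha / (1 - alpha)
Numerator: 350.3 * 0.425 = 148.8775
Denominator: 1 - 0.425 = 0.575
R = 148.8775 / 0.575 = 258.92

258.92 m^2


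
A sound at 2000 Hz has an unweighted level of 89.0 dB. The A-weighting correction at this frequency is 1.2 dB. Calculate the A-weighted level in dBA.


Given values:
  SPL = 89.0 dB
  A-weighting at 2000 Hz = 1.2 dB
Formula: L_A = SPL + A_weight
L_A = 89.0 + (1.2)
L_A = 90.2

90.2 dBA
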